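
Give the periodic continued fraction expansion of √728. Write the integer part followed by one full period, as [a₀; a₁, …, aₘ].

[26; 1, 52]

a₀ = ⌊√728⌋ = 26.
With m₀=0, d₀=1 and mₖ₊₁ = dₖaₖ − mₖ, dₖ₊₁ = (n − mₖ₊₁²)/dₖ, aₖ₊₁ = ⌊(a₀+mₖ₊₁)/dₖ₊₁⌋:
  k=1: m=26, d=52, a=1
  k=2: m=26, d=1, a=52
d=1 and a=2a₀=52 at k=2, so the next step gives (m, d) = (26, 52) again — its k=1 value — and the period has length 2.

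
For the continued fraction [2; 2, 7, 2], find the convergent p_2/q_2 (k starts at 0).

37/15

Using pₖ = aₖpₖ₋₁ + pₖ₋₂, qₖ = aₖqₖ₋₁ + qₖ₋₂ (with p₋₁=1, p₋₂=0, q₋₁=0, q₋₂=1):
  k=0: a=2, p=2, q=1
  k=1: a=2, p=5, q=2
  k=2: a=7, p=37, q=15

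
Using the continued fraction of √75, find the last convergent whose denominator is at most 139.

√75 = [8; 1, 1, 1, 16, …] (period length 4).
Convergents:
  p_0/q_0 = 8/1
  p_1/q_1 = 9/1
  p_2/q_2 = 17/2
  p_3/q_3 = 26/3
  p_4/q_4 = 433/50
  p_5/q_5 = 459/53
  p_6/q_6 = 892/103
  p_7/q_7 = 1351/156
q_6 = 103 ≤ 139 < 156 = q_7, so the answer is 892/103.

892/103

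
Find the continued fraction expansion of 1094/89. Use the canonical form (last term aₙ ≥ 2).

1094 = 12·89 + 26
89 = 3·26 + 11
26 = 2·11 + 4
11 = 2·4 + 3
4 = 1·3 + 1
3 = 3·1 + 0  (stop)
So 1094/89 = [12; 3, 2, 2, 1, 3].

[12; 3, 2, 2, 1, 3]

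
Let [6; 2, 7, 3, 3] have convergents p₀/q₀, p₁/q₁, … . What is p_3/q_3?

Using pₖ = aₖpₖ₋₁ + pₖ₋₂, qₖ = aₖqₖ₋₁ + qₖ₋₂ (with p₋₁=1, p₋₂=0, q₋₁=0, q₋₂=1):
  k=0: a=6, p=6, q=1
  k=1: a=2, p=13, q=2
  k=2: a=7, p=97, q=15
  k=3: a=3, p=304, q=47

304/47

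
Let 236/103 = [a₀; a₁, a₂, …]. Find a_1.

3

236 = 2·103 + 30   →  a_0 = 2
103 = 3·30 + 13   →  a_1 = 3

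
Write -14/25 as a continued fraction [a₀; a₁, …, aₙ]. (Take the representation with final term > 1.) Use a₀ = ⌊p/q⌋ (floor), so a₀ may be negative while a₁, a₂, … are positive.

[-1; 2, 3, 1, 2]

-14 = -1×25 + 11
25 = 2×11 + 3
11 = 3×3 + 2
3 = 1×2 + 1
2 = 2×1 + 0  (stop)
So -14/25 = [-1; 2, 3, 1, 2].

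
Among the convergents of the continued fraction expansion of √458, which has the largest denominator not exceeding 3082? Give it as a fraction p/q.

√458 = [21; 2, 2, 42, …] (period length 3).
Convergents:
  p_0/q_0 = 21/1
  p_1/q_1 = 43/2
  p_2/q_2 = 107/5
  p_3/q_3 = 4537/212
  p_4/q_4 = 9181/429
  p_5/q_5 = 22899/1070
  p_6/q_6 = 970939/45369
q_5 = 1070 ≤ 3082 < 45369 = q_6, so the answer is 22899/1070.

22899/1070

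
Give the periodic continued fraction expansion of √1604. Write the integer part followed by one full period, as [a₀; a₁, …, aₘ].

[40; 20, 80]

a₀ = ⌊√1604⌋ = 40.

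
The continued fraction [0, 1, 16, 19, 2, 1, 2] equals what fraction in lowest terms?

2488/2643

Using pₖ = aₖpₖ₋₁ + pₖ₋₂ and qₖ = aₖqₖ₋₁ + qₖ₋₂:
  k=0: a=0, p=0, q=1
  k=1: a=1, p=1, q=1
  k=2: a=16, p=16, q=17
  k=3: a=19, p=305, q=324
  k=4: a=2, p=626, q=665
  k=5: a=1, p=931, q=989
  k=6: a=2, p=2488, q=2643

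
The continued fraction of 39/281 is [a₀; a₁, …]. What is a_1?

39 = 0·281 + 39   →  a_0 = 0
281 = 7·39 + 8   →  a_1 = 7

7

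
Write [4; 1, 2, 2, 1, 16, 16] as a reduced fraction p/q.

Fold from the inside: start with 16/1.
  16 + 1/16 = 257/16
  1 + 16/257 = 273/257
  2 + 257/273 = 803/273
  2 + 273/803 = 1879/803
  1 + 803/1879 = 2682/1879
  4 + 1879/2682 = 12607/2682

12607/2682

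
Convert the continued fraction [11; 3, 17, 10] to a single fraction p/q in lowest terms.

Fold from the inside: start with 10/1.
  17 + 1/10 = 171/10
  3 + 10/171 = 523/171
  11 + 171/523 = 5924/523

5924/523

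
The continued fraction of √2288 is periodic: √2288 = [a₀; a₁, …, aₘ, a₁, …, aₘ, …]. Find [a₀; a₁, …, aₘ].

[47; 1, 4, 1, 94]

a₀ = ⌊√2288⌋ = 47.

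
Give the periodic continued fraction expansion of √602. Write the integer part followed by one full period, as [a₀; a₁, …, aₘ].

[24; 1, 1, 6, 1, 1, 48]

a₀ = ⌊√602⌋ = 24.
With m₀=0, d₀=1 and mₖ₊₁ = dₖaₖ − mₖ, dₖ₊₁ = (n − mₖ₊₁²)/dₖ, aₖ₊₁ = ⌊(a₀+mₖ₊₁)/dₖ₊₁⌋:
  k=1: m=24, d=26, a=1
  k=2: m=2, d=23, a=1
  k=3: m=21, d=7, a=6
  k=4: m=21, d=23, a=1
  k=5: m=2, d=26, a=1
  k=6: m=24, d=1, a=48
d=1 and a=2a₀=48 at k=6, so the next step gives (m, d) = (24, 26) again — its k=1 value — and the period has length 6.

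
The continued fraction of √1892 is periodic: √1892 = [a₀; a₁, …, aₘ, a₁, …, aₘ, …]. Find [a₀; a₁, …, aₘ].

a₀ = ⌊√1892⌋ = 43.
With m₀=0, d₀=1 and mₖ₊₁ = dₖaₖ − mₖ, dₖ₊₁ = (n − mₖ₊₁²)/dₖ, aₖ₊₁ = ⌊(a₀+mₖ₊₁)/dₖ₊₁⌋:
  k=1: m=43, d=43, a=2
  k=2: m=43, d=1, a=86
d=1 and a=2a₀=86 at k=2, so the next step gives (m, d) = (43, 43) again — its k=1 value — and the period has length 2.

[43; 2, 86]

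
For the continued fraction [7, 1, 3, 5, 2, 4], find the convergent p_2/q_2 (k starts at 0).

Using pₖ = aₖpₖ₋₁ + pₖ₋₂, qₖ = aₖqₖ₋₁ + qₖ₋₂ (with p₋₁=1, p₋₂=0, q₋₁=0, q₋₂=1):
  k=0: a=7, p=7, q=1
  k=1: a=1, p=8, q=1
  k=2: a=3, p=31, q=4

31/4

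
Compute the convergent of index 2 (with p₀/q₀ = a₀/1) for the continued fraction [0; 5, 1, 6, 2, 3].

Using pₖ = aₖpₖ₋₁ + pₖ₋₂, qₖ = aₖqₖ₋₁ + qₖ₋₂ (with p₋₁=1, p₋₂=0, q₋₁=0, q₋₂=1):
  k=0: a=0, p=0, q=1
  k=1: a=5, p=1, q=5
  k=2: a=1, p=1, q=6

1/6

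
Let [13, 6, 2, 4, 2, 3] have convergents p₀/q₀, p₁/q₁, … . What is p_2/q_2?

Using pₖ = aₖpₖ₋₁ + pₖ₋₂, qₖ = aₖqₖ₋₁ + qₖ₋₂ (with p₋₁=1, p₋₂=0, q₋₁=0, q₋₂=1):
  k=0: a=13, p=13, q=1
  k=1: a=6, p=79, q=6
  k=2: a=2, p=171, q=13

171/13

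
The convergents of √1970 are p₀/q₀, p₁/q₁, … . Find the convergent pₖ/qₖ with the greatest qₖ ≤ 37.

577/13

√1970 = [44; 2, 1, 1, 2, 88, …] (period length 5).
Convergents:
  p_0/q_0 = 44/1
  p_1/q_1 = 89/2
  p_2/q_2 = 133/3
  p_3/q_3 = 222/5
  p_4/q_4 = 577/13
  p_5/q_5 = 50998/1149
q_4 = 13 ≤ 37 < 1149 = q_5, so the answer is 577/13.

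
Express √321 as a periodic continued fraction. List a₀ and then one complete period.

[17; 1, 10, 1, 34]

a₀ = ⌊√321⌋ = 17.
With m₀=0, d₀=1 and mₖ₊₁ = dₖaₖ − mₖ, dₖ₊₁ = (n − mₖ₊₁²)/dₖ, aₖ₊₁ = ⌊(a₀+mₖ₊₁)/dₖ₊₁⌋:
  k=1: m=17, d=32, a=1
  k=2: m=15, d=3, a=10
  k=3: m=15, d=32, a=1
  k=4: m=17, d=1, a=34
d=1 and a=2a₀=34 at k=4, so the next step gives (m, d) = (17, 32) again — its k=1 value — and the period has length 4.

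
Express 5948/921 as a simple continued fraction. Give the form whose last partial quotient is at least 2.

5948 = 6*921 + 422
921 = 2*422 + 77
422 = 5*77 + 37
77 = 2*37 + 3
37 = 12*3 + 1
3 = 3*1 + 0  (stop)
So 5948/921 = [6; 2, 5, 2, 12, 3].

[6; 2, 5, 2, 12, 3]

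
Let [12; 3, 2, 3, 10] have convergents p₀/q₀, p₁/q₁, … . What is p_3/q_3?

295/24

Using pₖ = aₖpₖ₋₁ + pₖ₋₂, qₖ = aₖqₖ₋₁ + qₖ₋₂ (with p₋₁=1, p₋₂=0, q₋₁=0, q₋₂=1):
  k=0: a=12, p=12, q=1
  k=1: a=3, p=37, q=3
  k=2: a=2, p=86, q=7
  k=3: a=3, p=295, q=24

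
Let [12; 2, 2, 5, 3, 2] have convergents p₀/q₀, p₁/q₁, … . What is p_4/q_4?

1067/86

Using pₖ = aₖpₖ₋₁ + pₖ₋₂, qₖ = aₖqₖ₋₁ + qₖ₋₂ (with p₋₁=1, p₋₂=0, q₋₁=0, q₋₂=1):
  k=0: a=12, p=12, q=1
  k=1: a=2, p=25, q=2
  k=2: a=2, p=62, q=5
  k=3: a=5, p=335, q=27
  k=4: a=3, p=1067, q=86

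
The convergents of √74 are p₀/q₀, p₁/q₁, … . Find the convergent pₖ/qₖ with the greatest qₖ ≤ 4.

26/3

√74 = [8; 1, 1, 1, 1, 16, …] (period length 5).
Convergents:
  p_0/q_0 = 8/1
  p_1/q_1 = 9/1
  p_2/q_2 = 17/2
  p_3/q_3 = 26/3
  p_4/q_4 = 43/5
q_3 = 3 ≤ 4 < 5 = q_4, so the answer is 26/3.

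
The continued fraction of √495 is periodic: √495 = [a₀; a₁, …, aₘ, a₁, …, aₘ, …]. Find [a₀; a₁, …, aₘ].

a₀ = ⌊√495⌋ = 22.

[22; 4, 44]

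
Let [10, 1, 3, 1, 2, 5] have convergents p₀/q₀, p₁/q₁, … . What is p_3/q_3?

54/5

Using pₖ = aₖpₖ₋₁ + pₖ₋₂, qₖ = aₖqₖ₋₁ + qₖ₋₂ (with p₋₁=1, p₋₂=0, q₋₁=0, q₋₂=1):
  k=0: a=10, p=10, q=1
  k=1: a=1, p=11, q=1
  k=2: a=3, p=43, q=4
  k=3: a=1, p=54, q=5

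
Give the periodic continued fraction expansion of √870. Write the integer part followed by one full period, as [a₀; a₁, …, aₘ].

a₀ = ⌊√870⌋ = 29.

[29; 2, 58]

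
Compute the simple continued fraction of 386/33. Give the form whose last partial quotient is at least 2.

386 = 11*33 + 23
33 = 1*23 + 10
23 = 2*10 + 3
10 = 3*3 + 1
3 = 3*1 + 0  (stop)
So 386/33 = [11; 1, 2, 3, 3].

[11; 1, 2, 3, 3]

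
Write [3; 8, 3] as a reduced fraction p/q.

Using pₖ = aₖpₖ₋₁ + pₖ₋₂ and qₖ = aₖqₖ₋₁ + qₖ₋₂:
  k=0: a=3, p=3, q=1
  k=1: a=8, p=25, q=8
  k=2: a=3, p=78, q=25

78/25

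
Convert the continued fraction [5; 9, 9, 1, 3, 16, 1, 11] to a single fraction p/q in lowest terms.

Fold from the inside: start with 11/1.
  1 + 1/11 = 12/11
  16 + 11/12 = 203/12
  3 + 12/203 = 621/203
  1 + 203/621 = 824/621
  9 + 621/824 = 8037/824
  9 + 824/8037 = 73157/8037
  5 + 8037/73157 = 373822/73157

373822/73157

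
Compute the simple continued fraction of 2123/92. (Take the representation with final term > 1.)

[23; 13, 7]

2123 = 23×92 + 7
92 = 13×7 + 1
7 = 7×1 + 0  (stop)
So 2123/92 = [23; 13, 7].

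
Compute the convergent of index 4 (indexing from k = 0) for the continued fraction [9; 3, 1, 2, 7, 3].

Using pₖ = aₖpₖ₋₁ + pₖ₋₂, qₖ = aₖqₖ₋₁ + qₖ₋₂ (with p₋₁=1, p₋₂=0, q₋₁=0, q₋₂=1):
  k=0: a=9, p=9, q=1
  k=1: a=3, p=28, q=3
  k=2: a=1, p=37, q=4
  k=3: a=2, p=102, q=11
  k=4: a=7, p=751, q=81

751/81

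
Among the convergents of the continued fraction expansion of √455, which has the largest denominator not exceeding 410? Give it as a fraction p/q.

√455 = [21; 3, 42, …] (period length 2).
Convergents:
  p_0/q_0 = 21/1
  p_1/q_1 = 64/3
  p_2/q_2 = 2709/127
  p_3/q_3 = 8191/384
  p_4/q_4 = 346731/16255
q_3 = 384 ≤ 410 < 16255 = q_4, so the answer is 8191/384.

8191/384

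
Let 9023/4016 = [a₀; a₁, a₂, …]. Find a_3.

17

9023 = 2·4016 + 991   →  a_0 = 2
4016 = 4·991 + 52   →  a_1 = 4
991 = 19·52 + 3   →  a_2 = 19
52 = 17·3 + 1   →  a_3 = 17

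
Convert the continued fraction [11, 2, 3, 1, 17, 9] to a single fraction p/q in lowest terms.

16582/1449

Fold from the inside: start with 9/1.
  17 + 1/9 = 154/9
  1 + 9/154 = 163/154
  3 + 154/163 = 643/163
  2 + 163/643 = 1449/643
  11 + 643/1449 = 16582/1449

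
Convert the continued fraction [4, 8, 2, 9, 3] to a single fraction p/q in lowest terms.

Using pₖ = aₖpₖ₋₁ + pₖ₋₂ and qₖ = aₖqₖ₋₁ + qₖ₋₂:
  k=0: a=4, p=4, q=1
  k=1: a=8, p=33, q=8
  k=2: a=2, p=70, q=17
  k=3: a=9, p=663, q=161
  k=4: a=3, p=2059, q=500

2059/500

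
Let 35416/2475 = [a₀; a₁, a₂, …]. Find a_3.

3

35416 = 14·2475 + 766   →  a_0 = 14
2475 = 3·766 + 177   →  a_1 = 3
766 = 4·177 + 58   →  a_2 = 4
177 = 3·58 + 3   →  a_3 = 3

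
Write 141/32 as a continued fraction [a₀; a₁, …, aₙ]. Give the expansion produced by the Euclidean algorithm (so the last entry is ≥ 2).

[4; 2, 2, 6]

141 = 4*32 + 13
32 = 2*13 + 6
13 = 2*6 + 1
6 = 6*1 + 0  (stop)
So 141/32 = [4; 2, 2, 6].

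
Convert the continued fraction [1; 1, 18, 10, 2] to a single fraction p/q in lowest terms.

Using pₖ = aₖpₖ₋₁ + pₖ₋₂ and qₖ = aₖqₖ₋₁ + qₖ₋₂:
  k=0: a=1, p=1, q=1
  k=1: a=1, p=2, q=1
  k=2: a=18, p=37, q=19
  k=3: a=10, p=372, q=191
  k=4: a=2, p=781, q=401

781/401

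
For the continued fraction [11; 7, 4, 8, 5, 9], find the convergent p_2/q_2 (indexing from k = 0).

Using pₖ = aₖpₖ₋₁ + pₖ₋₂, qₖ = aₖqₖ₋₁ + qₖ₋₂ (with p₋₁=1, p₋₂=0, q₋₁=0, q₋₂=1):
  k=0: a=11, p=11, q=1
  k=1: a=7, p=78, q=7
  k=2: a=4, p=323, q=29

323/29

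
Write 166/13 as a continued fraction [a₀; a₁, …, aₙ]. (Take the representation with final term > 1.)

[12; 1, 3, 3]

166 = 12·13 + 10
13 = 1·10 + 3
10 = 3·3 + 1
3 = 3·1 + 0  (stop)
So 166/13 = [12; 1, 3, 3].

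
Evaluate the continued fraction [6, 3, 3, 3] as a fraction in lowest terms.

208/33

Using pₖ = aₖpₖ₋₁ + pₖ₋₂ and qₖ = aₖqₖ₋₁ + qₖ₋₂:
  k=0: a=6, p=6, q=1
  k=1: a=3, p=19, q=3
  k=2: a=3, p=63, q=10
  k=3: a=3, p=208, q=33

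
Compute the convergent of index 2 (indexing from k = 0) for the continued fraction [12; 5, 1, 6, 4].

73/6

Using pₖ = aₖpₖ₋₁ + pₖ₋₂, qₖ = aₖqₖ₋₁ + qₖ₋₂ (with p₋₁=1, p₋₂=0, q₋₁=0, q₋₂=1):
  k=0: a=12, p=12, q=1
  k=1: a=5, p=61, q=5
  k=2: a=1, p=73, q=6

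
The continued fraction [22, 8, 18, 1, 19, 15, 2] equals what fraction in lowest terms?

Fold from the inside: start with 2/1.
  15 + 1/2 = 31/2
  19 + 2/31 = 591/31
  1 + 31/591 = 622/591
  18 + 591/622 = 11787/622
  8 + 622/11787 = 94918/11787
  22 + 11787/94918 = 2099983/94918

2099983/94918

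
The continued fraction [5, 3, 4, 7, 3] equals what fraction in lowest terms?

Using pₖ = aₖpₖ₋₁ + pₖ₋₂ and qₖ = aₖqₖ₋₁ + qₖ₋₂:
  k=0: a=5, p=5, q=1
  k=1: a=3, p=16, q=3
  k=2: a=4, p=69, q=13
  k=3: a=7, p=499, q=94
  k=4: a=3, p=1566, q=295

1566/295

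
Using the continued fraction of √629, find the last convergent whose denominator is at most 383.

7850/313

√629 = [25; 12, 1, 1, 12, 50, …] (period length 5).
Convergents:
  p_0/q_0 = 25/1
  p_1/q_1 = 301/12
  p_2/q_2 = 326/13
  p_3/q_3 = 627/25
  p_4/q_4 = 7850/313
  p_5/q_5 = 393127/15675
q_4 = 313 ≤ 383 < 15675 = q_5, so the answer is 7850/313.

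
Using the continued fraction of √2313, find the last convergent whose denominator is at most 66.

1539/32

√2313 = [48; 10, 1, 2, 10, 2, 1, 10, 96, …] (period length 8).
Convergents:
  p_0/q_0 = 48/1
  p_1/q_1 = 481/10
  p_2/q_2 = 529/11
  p_3/q_3 = 1539/32
  p_4/q_4 = 15919/331
q_3 = 32 ≤ 66 < 331 = q_4, so the answer is 1539/32.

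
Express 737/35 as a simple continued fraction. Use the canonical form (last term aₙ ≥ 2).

[21; 17, 2]

737 = 21×35 + 2
35 = 17×2 + 1
2 = 2×1 + 0  (stop)
So 737/35 = [21; 17, 2].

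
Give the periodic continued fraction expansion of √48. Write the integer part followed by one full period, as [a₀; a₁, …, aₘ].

a₀ = ⌊√48⌋ = 6.

[6; 1, 12]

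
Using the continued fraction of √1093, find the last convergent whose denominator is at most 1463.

√1093 = [33; 16, 1, 1, 16, 66, …] (period length 5).
Convergents:
  p_0/q_0 = 33/1
  p_1/q_1 = 529/16
  p_2/q_2 = 562/17
  p_3/q_3 = 1091/33
  p_4/q_4 = 18018/545
  p_5/q_5 = 1190279/36003
q_4 = 545 ≤ 1463 < 36003 = q_5, so the answer is 18018/545.

18018/545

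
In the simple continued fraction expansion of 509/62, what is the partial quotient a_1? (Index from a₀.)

509 = 8·62 + 13   →  a_0 = 8
62 = 4·13 + 10   →  a_1 = 4

4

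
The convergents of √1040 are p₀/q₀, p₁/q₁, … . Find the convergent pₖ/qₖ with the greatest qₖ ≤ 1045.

√1040 = [32; 4, 64, …] (period length 2).
Convergents:
  p_0/q_0 = 32/1
  p_1/q_1 = 129/4
  p_2/q_2 = 8288/257
  p_3/q_3 = 33281/1032
  p_4/q_4 = 2138272/66305
q_3 = 1032 ≤ 1045 < 66305 = q_4, so the answer is 33281/1032.

33281/1032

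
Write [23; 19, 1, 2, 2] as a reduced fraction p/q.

Using pₖ = aₖpₖ₋₁ + pₖ₋₂ and qₖ = aₖqₖ₋₁ + qₖ₋₂:
  k=0: a=23, p=23, q=1
  k=1: a=19, p=438, q=19
  k=2: a=1, p=461, q=20
  k=3: a=2, p=1360, q=59
  k=4: a=2, p=3181, q=138

3181/138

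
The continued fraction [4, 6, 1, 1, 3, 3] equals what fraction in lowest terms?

Using pₖ = aₖpₖ₋₁ + pₖ₋₂ and qₖ = aₖqₖ₋₁ + qₖ₋₂:
  k=0: a=4, p=4, q=1
  k=1: a=6, p=25, q=6
  k=2: a=1, p=29, q=7
  k=3: a=1, p=54, q=13
  k=4: a=3, p=191, q=46
  k=5: a=3, p=627, q=151

627/151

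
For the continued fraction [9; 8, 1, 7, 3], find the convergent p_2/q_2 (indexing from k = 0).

Using pₖ = aₖpₖ₋₁ + pₖ₋₂, qₖ = aₖqₖ₋₁ + qₖ₋₂ (with p₋₁=1, p₋₂=0, q₋₁=0, q₋₂=1):
  k=0: a=9, p=9, q=1
  k=1: a=8, p=73, q=8
  k=2: a=1, p=82, q=9

82/9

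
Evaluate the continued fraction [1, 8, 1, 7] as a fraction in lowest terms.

Fold from the inside: start with 7/1.
  1 + 1/7 = 8/7
  8 + 7/8 = 71/8
  1 + 8/71 = 79/71

79/71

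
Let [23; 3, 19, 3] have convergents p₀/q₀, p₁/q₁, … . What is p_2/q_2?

Using pₖ = aₖpₖ₋₁ + pₖ₋₂, qₖ = aₖqₖ₋₁ + qₖ₋₂ (with p₋₁=1, p₋₂=0, q₋₁=0, q₋₂=1):
  k=0: a=23, p=23, q=1
  k=1: a=3, p=70, q=3
  k=2: a=19, p=1353, q=58

1353/58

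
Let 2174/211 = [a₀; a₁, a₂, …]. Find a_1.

2174 = 10·211 + 64   →  a_0 = 10
211 = 3·64 + 19   →  a_1 = 3

3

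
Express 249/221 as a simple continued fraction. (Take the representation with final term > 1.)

249 = 1×221 + 28
221 = 7×28 + 25
28 = 1×25 + 3
25 = 8×3 + 1
3 = 3×1 + 0  (stop)
So 249/221 = [1; 7, 1, 8, 3].

[1; 7, 1, 8, 3]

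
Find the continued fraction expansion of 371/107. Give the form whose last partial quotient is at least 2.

371 = 3×107 + 50
107 = 2×50 + 7
50 = 7×7 + 1
7 = 7×1 + 0  (stop)
So 371/107 = [3; 2, 7, 7].

[3; 2, 7, 7]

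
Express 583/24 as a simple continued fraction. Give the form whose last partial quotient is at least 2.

583 = 24·24 + 7
24 = 3·7 + 3
7 = 2·3 + 1
3 = 3·1 + 0  (stop)
So 583/24 = [24; 3, 2, 3].

[24; 3, 2, 3]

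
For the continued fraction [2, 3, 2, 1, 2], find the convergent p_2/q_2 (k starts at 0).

16/7

Using pₖ = aₖpₖ₋₁ + pₖ₋₂, qₖ = aₖqₖ₋₁ + qₖ₋₂ (with p₋₁=1, p₋₂=0, q₋₁=0, q₋₂=1):
  k=0: a=2, p=2, q=1
  k=1: a=3, p=7, q=3
  k=2: a=2, p=16, q=7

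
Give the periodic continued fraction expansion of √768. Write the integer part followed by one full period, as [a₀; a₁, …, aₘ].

[27; 1, 2, 2, 13, 2, 2, 1, 54]

a₀ = ⌊√768⌋ = 27.
With m₀=0, d₀=1 and mₖ₊₁ = dₖaₖ − mₖ, dₖ₊₁ = (n − mₖ₊₁²)/dₖ, aₖ₊₁ = ⌊(a₀+mₖ₊₁)/dₖ₊₁⌋:
  k=1: m=27, d=39, a=1
  k=2: m=12, d=16, a=2
  k=3: m=20, d=23, a=2
  k=4: m=26, d=4, a=13
  k=5: m=26, d=23, a=2
  k=6: m=20, d=16, a=2
  k=7: m=12, d=39, a=1
  k=8: m=27, d=1, a=54
d=1 and a=2a₀=54 at k=8, so the next step gives (m, d) = (27, 39) again — its k=1 value — and the period has length 8.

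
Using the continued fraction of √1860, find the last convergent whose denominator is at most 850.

15871/368

√1860 = [43; 7, 1, 4, 1, 7, 86, …] (period length 6).
Convergents:
  p_0/q_0 = 43/1
  p_1/q_1 = 302/7
  p_2/q_2 = 345/8
  p_3/q_3 = 1682/39
  p_4/q_4 = 2027/47
  p_5/q_5 = 15871/368
  p_6/q_6 = 1366933/31695
q_5 = 368 ≤ 850 < 31695 = q_6, so the answer is 15871/368.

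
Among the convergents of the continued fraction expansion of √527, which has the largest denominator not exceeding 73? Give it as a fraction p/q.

528/23

√527 = [22; 1, 21, 1, 44, …] (period length 4).
Convergents:
  p_0/q_0 = 22/1
  p_1/q_1 = 23/1
  p_2/q_2 = 505/22
  p_3/q_3 = 528/23
  p_4/q_4 = 23737/1034
q_3 = 23 ≤ 73 < 1034 = q_4, so the answer is 528/23.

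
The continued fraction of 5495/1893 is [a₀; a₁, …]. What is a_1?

1

5495 = 2·1893 + 1709   →  a_0 = 2
1893 = 1·1709 + 184   →  a_1 = 1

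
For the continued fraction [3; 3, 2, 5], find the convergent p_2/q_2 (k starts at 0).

23/7

Using pₖ = aₖpₖ₋₁ + pₖ₋₂, qₖ = aₖqₖ₋₁ + qₖ₋₂ (with p₋₁=1, p₋₂=0, q₋₁=0, q₋₂=1):
  k=0: a=3, p=3, q=1
  k=1: a=3, p=10, q=3
  k=2: a=2, p=23, q=7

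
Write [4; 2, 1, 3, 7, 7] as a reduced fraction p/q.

2491/571

Fold from the inside: start with 7/1.
  7 + 1/7 = 50/7
  3 + 7/50 = 157/50
  1 + 50/157 = 207/157
  2 + 157/207 = 571/207
  4 + 207/571 = 2491/571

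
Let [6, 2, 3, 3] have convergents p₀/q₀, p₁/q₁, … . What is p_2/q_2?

45/7

Using pₖ = aₖpₖ₋₁ + pₖ₋₂, qₖ = aₖqₖ₋₁ + qₖ₋₂ (with p₋₁=1, p₋₂=0, q₋₁=0, q₋₂=1):
  k=0: a=6, p=6, q=1
  k=1: a=2, p=13, q=2
  k=2: a=3, p=45, q=7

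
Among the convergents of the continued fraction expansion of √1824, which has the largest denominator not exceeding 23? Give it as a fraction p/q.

√1824 = [42; 1, 2, 2, 2, 1, 84, …] (period length 6).
Convergents:
  p_0/q_0 = 42/1
  p_1/q_1 = 43/1
  p_2/q_2 = 128/3
  p_3/q_3 = 299/7
  p_4/q_4 = 726/17
  p_5/q_5 = 1025/24
q_4 = 17 ≤ 23 < 24 = q_5, so the answer is 726/17.

726/17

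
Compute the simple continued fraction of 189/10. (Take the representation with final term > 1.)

189 = 18×10 + 9
10 = 1×9 + 1
9 = 9×1 + 0  (stop)
So 189/10 = [18; 1, 9].

[18; 1, 9]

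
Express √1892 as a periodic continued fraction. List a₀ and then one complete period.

[43; 2, 86]

a₀ = ⌊√1892⌋ = 43.
With m₀=0, d₀=1 and mₖ₊₁ = dₖaₖ − mₖ, dₖ₊₁ = (n − mₖ₊₁²)/dₖ, aₖ₊₁ = ⌊(a₀+mₖ₊₁)/dₖ₊₁⌋:
  k=1: m=43, d=43, a=2
  k=2: m=43, d=1, a=86
d=1 and a=2a₀=86 at k=2, so the next step gives (m, d) = (43, 43) again — its k=1 value — and the period has length 2.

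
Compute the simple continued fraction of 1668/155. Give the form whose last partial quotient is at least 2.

[10; 1, 3, 5, 3, 2]

1668 = 10×155 + 118
155 = 1×118 + 37
118 = 3×37 + 7
37 = 5×7 + 2
7 = 3×2 + 1
2 = 2×1 + 0  (stop)
So 1668/155 = [10; 1, 3, 5, 3, 2].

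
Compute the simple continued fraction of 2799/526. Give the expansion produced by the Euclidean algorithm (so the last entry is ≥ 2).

[5; 3, 8, 1, 8, 2]

2799 = 5*526 + 169
526 = 3*169 + 19
169 = 8*19 + 17
19 = 1*17 + 2
17 = 8*2 + 1
2 = 2*1 + 0  (stop)
So 2799/526 = [5; 3, 8, 1, 8, 2].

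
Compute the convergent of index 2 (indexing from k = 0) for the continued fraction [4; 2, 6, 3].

58/13

Using pₖ = aₖpₖ₋₁ + pₖ₋₂, qₖ = aₖqₖ₋₁ + qₖ₋₂ (with p₋₁=1, p₋₂=0, q₋₁=0, q₋₂=1):
  k=0: a=4, p=4, q=1
  k=1: a=2, p=9, q=2
  k=2: a=6, p=58, q=13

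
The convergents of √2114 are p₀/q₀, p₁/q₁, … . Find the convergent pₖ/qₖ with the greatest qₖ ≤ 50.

√2114 = [45; 1, 44, 1, 90, …] (period length 4).
Convergents:
  p_0/q_0 = 45/1
  p_1/q_1 = 46/1
  p_2/q_2 = 2069/45
  p_3/q_3 = 2115/46
  p_4/q_4 = 192419/4185
q_3 = 46 ≤ 50 < 4185 = q_4, so the answer is 2115/46.

2115/46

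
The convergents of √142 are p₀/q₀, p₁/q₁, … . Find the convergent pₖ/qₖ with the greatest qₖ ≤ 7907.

40897/3432

√142 = [11; 1, 10, 1, 22, …] (period length 4).
Convergents:
  p_0/q_0 = 11/1
  p_1/q_1 = 12/1
  p_2/q_2 = 131/11
  p_3/q_3 = 143/12
  p_4/q_4 = 3277/275
  p_5/q_5 = 3420/287
  p_6/q_6 = 37477/3145
  p_7/q_7 = 40897/3432
  p_8/q_8 = 937211/78649
q_7 = 3432 ≤ 7907 < 78649 = q_8, so the answer is 40897/3432.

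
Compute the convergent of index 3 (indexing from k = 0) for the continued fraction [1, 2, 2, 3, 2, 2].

Using pₖ = aₖpₖ₋₁ + pₖ₋₂, qₖ = aₖqₖ₋₁ + qₖ₋₂ (with p₋₁=1, p₋₂=0, q₋₁=0, q₋₂=1):
  k=0: a=1, p=1, q=1
  k=1: a=2, p=3, q=2
  k=2: a=2, p=7, q=5
  k=3: a=3, p=24, q=17

24/17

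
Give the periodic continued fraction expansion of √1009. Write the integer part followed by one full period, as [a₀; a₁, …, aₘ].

a₀ = ⌊√1009⌋ = 31.
With m₀=0, d₀=1 and mₖ₊₁ = dₖaₖ − mₖ, dₖ₊₁ = (n − mₖ₊₁²)/dₖ, aₖ₊₁ = ⌊(a₀+mₖ₊₁)/dₖ₊₁⌋:
  k=1: m=31, d=48, a=1
  k=2: m=17, d=15, a=3
  k=3: m=28, d=15, a=3
  k=4: m=17, d=48, a=1
  k=5: m=31, d=1, a=62
d=1 and a=2a₀=62 at k=5, so the next step gives (m, d) = (31, 48) again — its k=1 value — and the period has length 5.

[31; 1, 3, 3, 1, 62]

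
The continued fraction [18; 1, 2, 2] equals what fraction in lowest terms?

131/7

Fold from the inside: start with 2/1.
  2 + 1/2 = 5/2
  1 + 2/5 = 7/5
  18 + 5/7 = 131/7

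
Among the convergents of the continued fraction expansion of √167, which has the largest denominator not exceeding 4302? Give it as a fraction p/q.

√167 = [12; 1, 11, 1, 24, …] (period length 4).
Convergents:
  p_0/q_0 = 12/1
  p_1/q_1 = 13/1
  p_2/q_2 = 155/12
  p_3/q_3 = 168/13
  p_4/q_4 = 4187/324
  p_5/q_5 = 4355/337
  p_6/q_6 = 52092/4031
  p_7/q_7 = 56447/4368
q_6 = 4031 ≤ 4302 < 4368 = q_7, so the answer is 52092/4031.

52092/4031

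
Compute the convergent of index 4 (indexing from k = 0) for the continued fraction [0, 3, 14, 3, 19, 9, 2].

831/2551

Using pₖ = aₖpₖ₋₁ + pₖ₋₂, qₖ = aₖqₖ₋₁ + qₖ₋₂ (with p₋₁=1, p₋₂=0, q₋₁=0, q₋₂=1):
  k=0: a=0, p=0, q=1
  k=1: a=3, p=1, q=3
  k=2: a=14, p=14, q=43
  k=3: a=3, p=43, q=132
  k=4: a=19, p=831, q=2551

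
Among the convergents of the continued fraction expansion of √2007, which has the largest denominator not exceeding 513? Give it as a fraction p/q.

√2007 = [44; 1, 3, 1, 88, …] (period length 4).
Convergents:
  p_0/q_0 = 44/1
  p_1/q_1 = 45/1
  p_2/q_2 = 179/4
  p_3/q_3 = 224/5
  p_4/q_4 = 19891/444
  p_5/q_5 = 20115/449
  p_6/q_6 = 80236/1791
q_5 = 449 ≤ 513 < 1791 = q_6, so the answer is 20115/449.

20115/449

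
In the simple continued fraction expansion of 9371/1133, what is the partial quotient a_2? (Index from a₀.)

9371 = 8·1133 + 307   →  a_0 = 8
1133 = 3·307 + 212   →  a_1 = 3
307 = 1·212 + 95   →  a_2 = 1

1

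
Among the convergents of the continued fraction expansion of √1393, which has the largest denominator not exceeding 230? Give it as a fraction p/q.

√1393 = [37; 3, 10, 3, 74, …] (period length 4).
Convergents:
  p_0/q_0 = 37/1
  p_1/q_1 = 112/3
  p_2/q_2 = 1157/31
  p_3/q_3 = 3583/96
  p_4/q_4 = 266299/7135
q_3 = 96 ≤ 230 < 7135 = q_4, so the answer is 3583/96.

3583/96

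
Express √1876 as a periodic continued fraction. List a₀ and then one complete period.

[43; 3, 5, 12, 5, 3, 86]

a₀ = ⌊√1876⌋ = 43.
With m₀=0, d₀=1 and mₖ₊₁ = dₖaₖ − mₖ, dₖ₊₁ = (n − mₖ₊₁²)/dₖ, aₖ₊₁ = ⌊(a₀+mₖ₊₁)/dₖ₊₁⌋:
  k=1: m=43, d=27, a=3
  k=2: m=38, d=16, a=5
  k=3: m=42, d=7, a=12
  k=4: m=42, d=16, a=5
  k=5: m=38, d=27, a=3
  k=6: m=43, d=1, a=86
d=1 and a=2a₀=86 at k=6, so the next step gives (m, d) = (43, 27) again — its k=1 value — and the period has length 6.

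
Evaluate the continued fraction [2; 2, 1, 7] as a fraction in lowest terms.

Fold from the inside: start with 7/1.
  1 + 1/7 = 8/7
  2 + 7/8 = 23/8
  2 + 8/23 = 54/23

54/23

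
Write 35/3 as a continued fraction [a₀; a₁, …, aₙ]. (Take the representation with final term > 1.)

35 = 11·3 + 2
3 = 1·2 + 1
2 = 2·1 + 0  (stop)
So 35/3 = [11; 1, 2].

[11; 1, 2]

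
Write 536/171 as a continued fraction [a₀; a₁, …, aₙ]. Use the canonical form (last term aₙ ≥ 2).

536 = 3*171 + 23
171 = 7*23 + 10
23 = 2*10 + 3
10 = 3*3 + 1
3 = 3*1 + 0  (stop)
So 536/171 = [3; 7, 2, 3, 3].

[3; 7, 2, 3, 3]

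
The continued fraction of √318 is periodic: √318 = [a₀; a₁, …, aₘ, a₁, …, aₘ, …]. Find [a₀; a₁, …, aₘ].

a₀ = ⌊√318⌋ = 17.
With m₀=0, d₀=1 and mₖ₊₁ = dₖaₖ − mₖ, dₖ₊₁ = (n − mₖ₊₁²)/dₖ, aₖ₊₁ = ⌊(a₀+mₖ₊₁)/dₖ₊₁⌋:
  k=1: m=17, d=29, a=1
  k=2: m=12, d=6, a=4
  k=3: m=12, d=29, a=1
  k=4: m=17, d=1, a=34
d=1 and a=2a₀=34 at k=4, so the next step gives (m, d) = (17, 29) again — its k=1 value — and the period has length 4.

[17; 1, 4, 1, 34]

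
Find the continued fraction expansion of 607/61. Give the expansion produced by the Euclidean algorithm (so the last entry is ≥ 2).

607 = 9·61 + 58
61 = 1·58 + 3
58 = 19·3 + 1
3 = 3·1 + 0  (stop)
So 607/61 = [9; 1, 19, 3].

[9; 1, 19, 3]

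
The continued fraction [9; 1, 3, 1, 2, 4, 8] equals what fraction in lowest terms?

Fold from the inside: start with 8/1.
  4 + 1/8 = 33/8
  2 + 8/33 = 74/33
  1 + 33/74 = 107/74
  3 + 74/107 = 395/107
  1 + 107/395 = 502/395
  9 + 395/502 = 4913/502

4913/502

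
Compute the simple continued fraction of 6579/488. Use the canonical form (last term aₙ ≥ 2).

6579 = 13·488 + 235
488 = 2·235 + 18
235 = 13·18 + 1
18 = 18·1 + 0  (stop)
So 6579/488 = [13; 2, 13, 18].

[13; 2, 13, 18]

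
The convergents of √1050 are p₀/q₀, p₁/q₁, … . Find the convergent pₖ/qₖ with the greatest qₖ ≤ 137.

√1050 = [32; 2, 2, 10, 2, 2, 64, …] (period length 6).
Convergents:
  p_0/q_0 = 32/1
  p_1/q_1 = 65/2
  p_2/q_2 = 162/5
  p_3/q_3 = 1685/52
  p_4/q_4 = 3532/109
  p_5/q_5 = 8749/270
q_4 = 109 ≤ 137 < 270 = q_5, so the answer is 3532/109.

3532/109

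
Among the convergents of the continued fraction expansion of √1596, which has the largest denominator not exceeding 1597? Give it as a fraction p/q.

√1596 = [39; 1, 18, 1, 78, …] (period length 4).
Convergents:
  p_0/q_0 = 39/1
  p_1/q_1 = 40/1
  p_2/q_2 = 759/19
  p_3/q_3 = 799/20
  p_4/q_4 = 63081/1579
  p_5/q_5 = 63880/1599
q_4 = 1579 ≤ 1597 < 1599 = q_5, so the answer is 63081/1579.

63081/1579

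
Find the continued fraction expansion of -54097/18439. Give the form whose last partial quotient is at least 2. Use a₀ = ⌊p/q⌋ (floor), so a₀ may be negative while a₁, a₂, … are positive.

[-3; 15, 8, 1, 3, 2, 15]

-54097 = -3·18439 + 1220
18439 = 15·1220 + 139
1220 = 8·139 + 108
139 = 1·108 + 31
108 = 3·31 + 15
31 = 2·15 + 1
15 = 15·1 + 0  (stop)
So -54097/18439 = [-3; 15, 8, 1, 3, 2, 15].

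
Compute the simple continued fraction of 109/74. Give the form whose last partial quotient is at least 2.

109 = 1·74 + 35
74 = 2·35 + 4
35 = 8·4 + 3
4 = 1·3 + 1
3 = 3·1 + 0  (stop)
So 109/74 = [1; 2, 8, 1, 3].

[1; 2, 8, 1, 3]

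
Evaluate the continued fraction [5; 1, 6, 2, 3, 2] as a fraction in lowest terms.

Using pₖ = aₖpₖ₋₁ + pₖ₋₂ and qₖ = aₖqₖ₋₁ + qₖ₋₂:
  k=0: a=5, p=5, q=1
  k=1: a=1, p=6, q=1
  k=2: a=6, p=41, q=7
  k=3: a=2, p=88, q=15
  k=4: a=3, p=305, q=52
  k=5: a=2, p=698, q=119

698/119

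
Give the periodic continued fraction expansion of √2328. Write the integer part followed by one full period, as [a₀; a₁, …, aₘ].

[48; 4, 96]

a₀ = ⌊√2328⌋ = 48.
With m₀=0, d₀=1 and mₖ₊₁ = dₖaₖ − mₖ, dₖ₊₁ = (n − mₖ₊₁²)/dₖ, aₖ₊₁ = ⌊(a₀+mₖ₊₁)/dₖ₊₁⌋:
  k=1: m=48, d=24, a=4
  k=2: m=48, d=1, a=96
d=1 and a=2a₀=96 at k=2, so the next step gives (m, d) = (48, 24) again — its k=1 value — and the period has length 2.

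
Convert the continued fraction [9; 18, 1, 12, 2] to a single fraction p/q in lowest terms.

4626/511

Fold from the inside: start with 2/1.
  12 + 1/2 = 25/2
  1 + 2/25 = 27/25
  18 + 25/27 = 511/27
  9 + 27/511 = 4626/511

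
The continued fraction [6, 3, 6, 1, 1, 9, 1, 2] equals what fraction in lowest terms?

Using pₖ = aₖpₖ₋₁ + pₖ₋₂ and qₖ = aₖqₖ₋₁ + qₖ₋₂:
  k=0: a=6, p=6, q=1
  k=1: a=3, p=19, q=3
  k=2: a=6, p=120, q=19
  k=3: a=1, p=139, q=22
  k=4: a=1, p=259, q=41
  k=5: a=9, p=2470, q=391
  k=6: a=1, p=2729, q=432
  k=7: a=2, p=7928, q=1255

7928/1255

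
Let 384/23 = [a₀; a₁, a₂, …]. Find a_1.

384 = 16·23 + 16   →  a_0 = 16
23 = 1·16 + 7   →  a_1 = 1

1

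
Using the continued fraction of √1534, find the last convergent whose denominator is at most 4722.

√1534 = [39; 6, 78, …] (period length 2).
Convergents:
  p_0/q_0 = 39/1
  p_1/q_1 = 235/6
  p_2/q_2 = 18369/469
  p_3/q_3 = 110449/2820
  p_4/q_4 = 8633391/220429
q_3 = 2820 ≤ 4722 < 220429 = q_4, so the answer is 110449/2820.

110449/2820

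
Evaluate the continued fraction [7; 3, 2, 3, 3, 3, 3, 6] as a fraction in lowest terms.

39613/5433

Fold from the inside: start with 6/1.
  3 + 1/6 = 19/6
  3 + 6/19 = 63/19
  3 + 19/63 = 208/63
  3 + 63/208 = 687/208
  2 + 208/687 = 1582/687
  3 + 687/1582 = 5433/1582
  7 + 1582/5433 = 39613/5433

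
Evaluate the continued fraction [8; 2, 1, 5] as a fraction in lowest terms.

Using pₖ = aₖpₖ₋₁ + pₖ₋₂ and qₖ = aₖqₖ₋₁ + qₖ₋₂:
  k=0: a=8, p=8, q=1
  k=1: a=2, p=17, q=2
  k=2: a=1, p=25, q=3
  k=3: a=5, p=142, q=17

142/17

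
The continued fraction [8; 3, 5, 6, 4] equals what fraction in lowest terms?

Fold from the inside: start with 4/1.
  6 + 1/4 = 25/4
  5 + 4/25 = 129/25
  3 + 25/129 = 412/129
  8 + 129/412 = 3425/412

3425/412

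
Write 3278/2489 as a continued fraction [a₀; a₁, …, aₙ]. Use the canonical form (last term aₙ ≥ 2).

[1; 3, 6, 2, 7, 8]

3278 = 1·2489 + 789
2489 = 3·789 + 122
789 = 6·122 + 57
122 = 2·57 + 8
57 = 7·8 + 1
8 = 8·1 + 0  (stop)
So 3278/2489 = [1; 3, 6, 2, 7, 8].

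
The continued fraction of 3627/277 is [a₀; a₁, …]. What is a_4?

1

3627 = 13·277 + 26   →  a_0 = 13
277 = 10·26 + 17   →  a_1 = 10
26 = 1·17 + 9   →  a_2 = 1
17 = 1·9 + 8   →  a_3 = 1
9 = 1·8 + 1   →  a_4 = 1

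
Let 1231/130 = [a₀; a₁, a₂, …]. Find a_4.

1

1231 = 9·130 + 61   →  a_0 = 9
130 = 2·61 + 8   →  a_1 = 2
61 = 7·8 + 5   →  a_2 = 7
8 = 1·5 + 3   →  a_3 = 1
5 = 1·3 + 2   →  a_4 = 1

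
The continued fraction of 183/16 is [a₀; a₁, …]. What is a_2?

3

183 = 11·16 + 7   →  a_0 = 11
16 = 2·7 + 2   →  a_1 = 2
7 = 3·2 + 1   →  a_2 = 3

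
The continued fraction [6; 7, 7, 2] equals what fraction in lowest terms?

Using pₖ = aₖpₖ₋₁ + pₖ₋₂ and qₖ = aₖqₖ₋₁ + qₖ₋₂:
  k=0: a=6, p=6, q=1
  k=1: a=7, p=43, q=7
  k=2: a=7, p=307, q=50
  k=3: a=2, p=657, q=107

657/107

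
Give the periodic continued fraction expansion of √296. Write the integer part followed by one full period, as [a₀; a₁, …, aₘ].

[17; 4, 1, 7, 1, 4, 34]

a₀ = ⌊√296⌋ = 17.
With m₀=0, d₀=1 and mₖ₊₁ = dₖaₖ − mₖ, dₖ₊₁ = (n − mₖ₊₁²)/dₖ, aₖ₊₁ = ⌊(a₀+mₖ₊₁)/dₖ₊₁⌋:
  k=1: m=17, d=7, a=4
  k=2: m=11, d=25, a=1
  k=3: m=14, d=4, a=7
  k=4: m=14, d=25, a=1
  k=5: m=11, d=7, a=4
  k=6: m=17, d=1, a=34
d=1 and a=2a₀=34 at k=6, so the next step gives (m, d) = (17, 7) again — its k=1 value — and the period has length 6.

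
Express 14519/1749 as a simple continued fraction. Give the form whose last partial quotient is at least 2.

14519 = 8·1749 + 527
1749 = 3·527 + 168
527 = 3·168 + 23
168 = 7·23 + 7
23 = 3·7 + 2
7 = 3·2 + 1
2 = 2·1 + 0  (stop)
So 14519/1749 = [8; 3, 3, 7, 3, 3, 2].

[8; 3, 3, 7, 3, 3, 2]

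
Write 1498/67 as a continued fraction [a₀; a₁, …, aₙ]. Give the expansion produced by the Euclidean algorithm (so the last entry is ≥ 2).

[22; 2, 1, 3, 1, 4]

1498 = 22*67 + 24
67 = 2*24 + 19
24 = 1*19 + 5
19 = 3*5 + 4
5 = 1*4 + 1
4 = 4*1 + 0  (stop)
So 1498/67 = [22; 2, 1, 3, 1, 4].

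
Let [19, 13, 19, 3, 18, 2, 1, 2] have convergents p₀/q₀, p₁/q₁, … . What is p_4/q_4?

264669/13874

Using pₖ = aₖpₖ₋₁ + pₖ₋₂, qₖ = aₖqₖ₋₁ + qₖ₋₂ (with p₋₁=1, p₋₂=0, q₋₁=0, q₋₂=1):
  k=0: a=19, p=19, q=1
  k=1: a=13, p=248, q=13
  k=2: a=19, p=4731, q=248
  k=3: a=3, p=14441, q=757
  k=4: a=18, p=264669, q=13874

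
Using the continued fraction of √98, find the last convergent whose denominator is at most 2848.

19601/1980

√98 = [9; 1, 8, 1, 18, …] (period length 4).
Convergents:
  p_0/q_0 = 9/1
  p_1/q_1 = 10/1
  p_2/q_2 = 89/9
  p_3/q_3 = 99/10
  p_4/q_4 = 1871/189
  p_5/q_5 = 1970/199
  p_6/q_6 = 17631/1781
  p_7/q_7 = 19601/1980
  p_8/q_8 = 370449/37421
q_7 = 1980 ≤ 2848 < 37421 = q_8, so the answer is 19601/1980.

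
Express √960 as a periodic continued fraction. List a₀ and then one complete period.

a₀ = ⌊√960⌋ = 30.
With m₀=0, d₀=1 and mₖ₊₁ = dₖaₖ − mₖ, dₖ₊₁ = (n − mₖ₊₁²)/dₖ, aₖ₊₁ = ⌊(a₀+mₖ₊₁)/dₖ₊₁⌋:
  k=1: m=30, d=60, a=1
  k=2: m=30, d=1, a=60
d=1 and a=2a₀=60 at k=2, so the next step gives (m, d) = (30, 60) again — its k=1 value — and the period has length 2.

[30; 1, 60]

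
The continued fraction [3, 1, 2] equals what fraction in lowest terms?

Fold from the inside: start with 2/1.
  1 + 1/2 = 3/2
  3 + 2/3 = 11/3

11/3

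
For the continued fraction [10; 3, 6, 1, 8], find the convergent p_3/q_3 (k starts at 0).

Using pₖ = aₖpₖ₋₁ + pₖ₋₂, qₖ = aₖqₖ₋₁ + qₖ₋₂ (with p₋₁=1, p₋₂=0, q₋₁=0, q₋₂=1):
  k=0: a=10, p=10, q=1
  k=1: a=3, p=31, q=3
  k=2: a=6, p=196, q=19
  k=3: a=1, p=227, q=22

227/22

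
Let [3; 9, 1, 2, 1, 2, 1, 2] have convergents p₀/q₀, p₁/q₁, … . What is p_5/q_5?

Using pₖ = aₖpₖ₋₁ + pₖ₋₂, qₖ = aₖqₖ₋₁ + qₖ₋₂ (with p₋₁=1, p₋₂=0, q₋₁=0, q₋₂=1):
  k=0: a=3, p=3, q=1
  k=1: a=9, p=28, q=9
  k=2: a=1, p=31, q=10
  k=3: a=2, p=90, q=29
  k=4: a=1, p=121, q=39
  k=5: a=2, p=332, q=107

332/107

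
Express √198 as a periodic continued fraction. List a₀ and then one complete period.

[14; 14, 28]

a₀ = ⌊√198⌋ = 14.
With m₀=0, d₀=1 and mₖ₊₁ = dₖaₖ − mₖ, dₖ₊₁ = (n − mₖ₊₁²)/dₖ, aₖ₊₁ = ⌊(a₀+mₖ₊₁)/dₖ₊₁⌋:
  k=1: m=14, d=2, a=14
  k=2: m=14, d=1, a=28
d=1 and a=2a₀=28 at k=2, so the next step gives (m, d) = (14, 2) again — its k=1 value — and the period has length 2.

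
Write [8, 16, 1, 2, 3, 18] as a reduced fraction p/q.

Fold from the inside: start with 18/1.
  3 + 1/18 = 55/18
  2 + 18/55 = 128/55
  1 + 55/128 = 183/128
  16 + 128/183 = 3056/183
  8 + 183/3056 = 24631/3056

24631/3056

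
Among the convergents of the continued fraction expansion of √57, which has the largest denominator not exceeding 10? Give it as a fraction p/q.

√57 = [7; 1, 1, 4, 1, 1, 14, …] (period length 6).
Convergents:
  p_0/q_0 = 7/1
  p_1/q_1 = 8/1
  p_2/q_2 = 15/2
  p_3/q_3 = 68/9
  p_4/q_4 = 83/11
q_3 = 9 ≤ 10 < 11 = q_4, so the answer is 68/9.

68/9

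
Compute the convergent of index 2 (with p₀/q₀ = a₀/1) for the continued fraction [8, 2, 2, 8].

42/5

Using pₖ = aₖpₖ₋₁ + pₖ₋₂, qₖ = aₖqₖ₋₁ + qₖ₋₂ (with p₋₁=1, p₋₂=0, q₋₁=0, q₋₂=1):
  k=0: a=8, p=8, q=1
  k=1: a=2, p=17, q=2
  k=2: a=2, p=42, q=5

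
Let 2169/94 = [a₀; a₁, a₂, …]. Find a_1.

2169 = 23·94 + 7   →  a_0 = 23
94 = 13·7 + 3   →  a_1 = 13

13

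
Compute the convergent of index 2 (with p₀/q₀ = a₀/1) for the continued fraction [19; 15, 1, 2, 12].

Using pₖ = aₖpₖ₋₁ + pₖ₋₂, qₖ = aₖqₖ₋₁ + qₖ₋₂ (with p₋₁=1, p₋₂=0, q₋₁=0, q₋₂=1):
  k=0: a=19, p=19, q=1
  k=1: a=15, p=286, q=15
  k=2: a=1, p=305, q=16

305/16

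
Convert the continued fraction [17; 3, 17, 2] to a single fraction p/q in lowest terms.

1854/107

Using pₖ = aₖpₖ₋₁ + pₖ₋₂ and qₖ = aₖqₖ₋₁ + qₖ₋₂:
  k=0: a=17, p=17, q=1
  k=1: a=3, p=52, q=3
  k=2: a=17, p=901, q=52
  k=3: a=2, p=1854, q=107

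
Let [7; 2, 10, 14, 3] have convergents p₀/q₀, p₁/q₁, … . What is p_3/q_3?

2213/296

Using pₖ = aₖpₖ₋₁ + pₖ₋₂, qₖ = aₖqₖ₋₁ + qₖ₋₂ (with p₋₁=1, p₋₂=0, q₋₁=0, q₋₂=1):
  k=0: a=7, p=7, q=1
  k=1: a=2, p=15, q=2
  k=2: a=10, p=157, q=21
  k=3: a=14, p=2213, q=296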